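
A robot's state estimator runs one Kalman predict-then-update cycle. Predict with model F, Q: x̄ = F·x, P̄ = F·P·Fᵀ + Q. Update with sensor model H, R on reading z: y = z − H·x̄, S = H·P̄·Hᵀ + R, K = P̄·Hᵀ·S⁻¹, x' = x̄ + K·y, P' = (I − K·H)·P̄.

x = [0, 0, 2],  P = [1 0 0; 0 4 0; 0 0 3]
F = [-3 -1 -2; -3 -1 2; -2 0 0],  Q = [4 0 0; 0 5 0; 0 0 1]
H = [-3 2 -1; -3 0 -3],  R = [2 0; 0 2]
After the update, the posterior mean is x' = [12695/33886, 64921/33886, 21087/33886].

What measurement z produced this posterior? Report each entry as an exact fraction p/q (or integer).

z = [2, -3]

x̄ = F·x = [-4, 4, 0]
P̄ = F·P·Fᵀ + Q = [29 1 6; 1 30 6; 6 6 5]
S = H·P̄·Hᵀ + R = [388 306; 306 416]
K = P̄·Hᵀ·S⁻¹ = [-2863/33886 -6447/33886; 13821/33886 -11877/33886; 2761/33886 -4719/33886]
x' − x̄ = [148239/33886, -70623/33886, 21087/33886] = K·y
y = (KᵀK)⁻¹·Kᵀ·(x' − x̄) = [-18, -15]
z = y + H·x̄ = [-18, -15] + [20, 12] = [2, -3]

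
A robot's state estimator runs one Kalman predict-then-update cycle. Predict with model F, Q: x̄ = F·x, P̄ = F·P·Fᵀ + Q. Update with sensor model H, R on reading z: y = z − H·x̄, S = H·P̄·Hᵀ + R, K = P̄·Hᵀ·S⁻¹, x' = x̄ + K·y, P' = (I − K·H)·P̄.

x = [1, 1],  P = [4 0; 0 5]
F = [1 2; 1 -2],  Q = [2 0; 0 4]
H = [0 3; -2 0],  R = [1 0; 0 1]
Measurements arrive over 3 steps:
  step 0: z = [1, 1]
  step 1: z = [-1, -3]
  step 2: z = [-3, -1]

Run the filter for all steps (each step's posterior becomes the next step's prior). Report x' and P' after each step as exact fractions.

step 0: x' = [-7981/17349, 5867/17349], P' = [4274/17349 -16/17349; -16/17349 1916/17349]
step 1: x' = [4060245/2926201, -3107137/8778603], P' = [669056/2926201 -1130/2926201; -1130/2926201 952774/8778603]
step 2: x' = [329736219/625746697, -580356517/625746697], P' = [1000733038/4380226879 -257704/625746697; -257704/625746697 67904772/625746697]

step 0: x̄ = F·x = [3, -1]
step 0: P̄ = F·P·Fᵀ + Q = [26 -16; -16 28]
step 0: y = z − H·x̄ = [4, 7]
step 0: S = H·P̄·Hᵀ + R = [253 96; 96 105]
step 0: K = P̄·Hᵀ·S⁻¹ = [-16/5783 -8548/17349; 1916/5783 32/17349]
step 0: x' = x̄ + K·y = [-7981/17349, 5867/17349]
step 0: P' = (I − K·H)·P̄ = [4274/17349 -16/17349; -16/17349 1916/17349]
step 1: x̄ = F·x = [1251/5783, -19715/17349]
step 1: P̄ = F·P·Fᵀ + Q = [15524/5783 -1130/5783; -1130/5783 81398/17349]
step 1: y = z − H·x̄ = [13932/5783, -14847/5783]
step 1: S = H·P̄·Hᵀ + R = [249977/5783 6780/5783; 6780/5783 67879/5783]
step 1: K = P̄·Hᵀ·S⁻¹ = [-3390/2926201 -1338112/2926201; 952774/2926201 2260/2926201]
step 1: x' = x̄ + K·y = [4060245/2926201, -3107137/8778603]
step 1: P' = (I − K·H)·P̄ = [669056/2926201 -1130/2926201; -1130/2926201 952774/8778603]
step 2: x̄ = F·x = [5966461/8778603, 18395009/8778603]
step 2: P̄ = F·P·Fᵀ + Q = [23361910/8778603 -1803928/8778603; -1803928/8778603 40946236/8778603]
step 2: y = z − H·x̄ = [-27173612/2926201, 3154319/8778603]
step 2: S = H·P̄·Hᵀ + R = [125764909/2926201 3607856/2926201; 3607856/2926201 102226243/8778603]
step 2: K = P̄·Hᵀ·S⁻¹ = [-773112/625746697 -2001466076/4380226879; 203714316/625746697 515408/625746697]
step 2: x' = x̄ + K·y = [329736219/625746697, -580356517/625746697]
step 2: P' = (I − K·H)·P̄ = [1000733038/4380226879 -257704/625746697; -257704/625746697 67904772/625746697]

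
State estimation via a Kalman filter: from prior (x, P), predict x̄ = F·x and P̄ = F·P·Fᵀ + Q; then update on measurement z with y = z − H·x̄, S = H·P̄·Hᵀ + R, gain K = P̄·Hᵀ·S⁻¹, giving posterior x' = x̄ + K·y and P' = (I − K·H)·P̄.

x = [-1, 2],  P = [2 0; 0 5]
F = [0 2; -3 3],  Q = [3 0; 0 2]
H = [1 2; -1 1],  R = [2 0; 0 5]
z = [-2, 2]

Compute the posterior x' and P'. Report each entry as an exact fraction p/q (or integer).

x' = [-3097/1859, -681/7436]
P' = [3330/1859 -1115/1859; -1115/1859 4815/7436]

x̄ = F·x = [4, 9]
P̄ = F·P·Fᵀ + Q = [23 30; 30 65]
y = z − H·x̄ = [-24, -3]
S = H·P̄·Hᵀ + R = [405 77; 77 33]
K = P̄·Hᵀ·S⁻¹ = [50/169 -889/1859; 235/676 1855/7436]
x' = x̄ + K·y = [-3097/1859, -681/7436]
P' = (I − K·H)·P̄ = [3330/1859 -1115/1859; -1115/1859 4815/7436]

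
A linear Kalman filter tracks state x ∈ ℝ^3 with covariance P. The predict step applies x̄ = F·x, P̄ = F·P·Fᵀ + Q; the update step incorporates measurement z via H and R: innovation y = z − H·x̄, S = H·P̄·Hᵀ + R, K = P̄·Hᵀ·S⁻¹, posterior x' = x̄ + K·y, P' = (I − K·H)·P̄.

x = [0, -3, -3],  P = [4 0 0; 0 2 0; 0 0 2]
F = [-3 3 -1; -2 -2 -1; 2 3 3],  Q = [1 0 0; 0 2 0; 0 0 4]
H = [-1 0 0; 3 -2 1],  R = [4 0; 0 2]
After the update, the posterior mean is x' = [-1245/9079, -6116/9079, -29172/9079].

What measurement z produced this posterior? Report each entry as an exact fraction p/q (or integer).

x̄ = F·x = [-6, 9, -18]
P̄ = F·P·Fᵀ + Q = [57 14 -12; 14 28 -34; -12 -34 56]
S = H·P̄·Hᵀ + R = [61 -131; -131 579]
K = P̄·Hᵀ·S⁻¹ = [-7921/9079 262/9079; -7197/9079 -2381/9079; 9238/9079 3470/9079]
x' − x̄ = [53229/9079, -87827/9079, 134250/9079] = K·y
y = (KᵀK)⁻¹·Kᵀ·(x' − x̄) = [-5, 52]
z = y + H·x̄ = [-5, 52] + [6, -54] = [1, -2]

z = [1, -2]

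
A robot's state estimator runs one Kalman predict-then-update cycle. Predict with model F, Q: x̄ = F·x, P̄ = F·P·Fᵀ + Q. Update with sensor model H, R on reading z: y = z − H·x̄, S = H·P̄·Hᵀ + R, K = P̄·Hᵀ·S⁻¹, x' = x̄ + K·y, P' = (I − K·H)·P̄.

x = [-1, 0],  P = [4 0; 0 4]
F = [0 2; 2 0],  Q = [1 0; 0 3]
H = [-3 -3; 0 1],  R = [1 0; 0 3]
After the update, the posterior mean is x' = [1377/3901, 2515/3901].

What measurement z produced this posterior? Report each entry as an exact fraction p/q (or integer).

x̄ = F·x = [0, -2]
P̄ = F·P·Fᵀ + Q = [17 0; 0 19]
S = H·P̄·Hᵀ + R = [325 -57; -57 22]
K = P̄·Hᵀ·S⁻¹ = [-1122/3901 -2907/3901; -171/3901 2926/3901]
x' − x̄ = [1377/3901, 10317/3901] = K·y
y = (KᵀK)⁻¹·Kᵀ·(x' − x̄) = [-9, 3]
z = y + H·x̄ = [-9, 3] + [6, -2] = [-3, 1]

z = [-3, 1]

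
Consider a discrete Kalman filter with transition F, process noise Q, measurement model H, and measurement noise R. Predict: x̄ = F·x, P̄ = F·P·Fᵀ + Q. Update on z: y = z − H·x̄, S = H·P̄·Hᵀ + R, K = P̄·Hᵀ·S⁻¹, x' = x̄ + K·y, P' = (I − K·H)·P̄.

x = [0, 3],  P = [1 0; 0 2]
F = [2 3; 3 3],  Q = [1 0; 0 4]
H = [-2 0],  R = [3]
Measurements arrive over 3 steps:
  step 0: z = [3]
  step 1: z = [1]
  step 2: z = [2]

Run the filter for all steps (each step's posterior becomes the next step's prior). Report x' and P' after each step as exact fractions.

step 0: x' = [-111/95, -153/95], P' = [69/95 72/95; 72/95 641/95]
step 1: x' = [-2293/4043, -6030/4043], P' = [21012/28301 21789/28301; 21789/28301 181802/28301]
step 2: x' = [-8516336/8125043, -11666469/8125043], P' = [6030105/8125043 6267375/8125043; 6267375/8125043 52278176/8125043]

step 0: x̄ = F·x = [9, 9]
step 0: P̄ = F·P·Fᵀ + Q = [23 24; 24 31]
step 0: y = z − H·x̄ = [21]
step 0: S = H·P̄·Hᵀ + R = [95]
step 0: K = P̄·Hᵀ·S⁻¹ = [-46/95; -48/95]
step 0: x' = x̄ + K·y = [-111/95, -153/95]
step 0: P' = (I − K·H)·P̄ = [69/95 72/95; 72/95 641/95]
step 1: x̄ = F·x = [-681/95, -792/95]
step 1: P̄ = F·P·Fᵀ + Q = [7004/95 7263/95; 7263/95 8066/95]
step 1: y = z − H·x̄ = [-1267/95]
step 1: S = H·P̄·Hᵀ + R = [28301/95]
step 1: K = P̄·Hᵀ·S⁻¹ = [-14008/28301; -14526/28301]
step 1: x' = x̄ + K·y = [-2293/4043, -6030/4043]
step 1: P' = (I − K·H)·P̄ = [21012/28301 21789/28301; 21789/28301 181802/28301]
step 2: x̄ = F·x = [-22676/4043, -24969/4043]
step 2: P̄ = F·P·Fᵀ + Q = [2010035/28301 2089125/28301; 2089125/28301 2330732/28301]
step 2: y = z − H·x̄ = [-37266/4043]
step 2: S = H·P̄·Hᵀ + R = [8125043/28301]
step 2: K = P̄·Hᵀ·S⁻¹ = [-4020070/8125043; -4178250/8125043]
step 2: x' = x̄ + K·y = [-8516336/8125043, -11666469/8125043]
step 2: P' = (I − K·H)·P̄ = [6030105/8125043 6267375/8125043; 6267375/8125043 52278176/8125043]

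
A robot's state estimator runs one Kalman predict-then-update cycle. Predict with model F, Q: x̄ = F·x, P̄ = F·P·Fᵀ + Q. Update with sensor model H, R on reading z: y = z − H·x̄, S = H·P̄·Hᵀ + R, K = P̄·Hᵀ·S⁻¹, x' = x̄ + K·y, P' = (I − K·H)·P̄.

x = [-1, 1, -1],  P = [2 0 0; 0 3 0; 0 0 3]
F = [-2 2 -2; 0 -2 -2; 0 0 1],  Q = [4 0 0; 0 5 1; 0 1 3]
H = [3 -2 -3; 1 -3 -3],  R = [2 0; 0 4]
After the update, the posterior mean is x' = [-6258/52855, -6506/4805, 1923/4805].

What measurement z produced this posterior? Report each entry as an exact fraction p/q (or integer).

x̄ = F·x = [6, 0, -1]
P̄ = F·P·Fᵀ + Q = [36 0 -6; 0 29 -5; -6 -5 6]
S = H·P̄·Hᵀ + R = [544 333; 333 301]
K = P̄·Hᵀ·S⁻¹ = [19944/52855 -12582/52855; 1003/4805 -2259/4805; -439/4805 342/4805]
x' − x̄ = [-323388/52855, -6506/4805, 6728/4805] = K·y
y = (KᵀK)⁻¹·Kᵀ·(x' − x̄) = [-20, -6]
z = y + H·x̄ = [-20, -6] + [21, 9] = [1, 3]

z = [1, 3]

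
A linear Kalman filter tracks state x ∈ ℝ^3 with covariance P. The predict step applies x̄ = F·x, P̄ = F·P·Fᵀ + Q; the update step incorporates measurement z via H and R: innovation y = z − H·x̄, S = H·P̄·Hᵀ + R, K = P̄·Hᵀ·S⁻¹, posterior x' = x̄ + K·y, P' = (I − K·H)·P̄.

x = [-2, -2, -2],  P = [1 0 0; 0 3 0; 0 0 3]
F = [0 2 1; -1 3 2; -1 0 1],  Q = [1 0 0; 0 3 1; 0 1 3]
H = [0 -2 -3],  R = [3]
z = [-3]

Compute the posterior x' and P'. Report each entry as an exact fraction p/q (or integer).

x̄ = F·x = [-6, -8, 0]
P̄ = F·P·Fᵀ + Q = [16 24 3; 24 43 8; 3 8 7]
y = z − H·x̄ = [-19]
S = H·P̄·Hᵀ + R = [334]
K = P̄·Hᵀ·S⁻¹ = [-57/334; -55/167; -37/334]
x' = x̄ + K·y = [-921/334, -291/167, 703/334]
P' = (I − K·H)·P̄ = [2095/334 873/167 -1107/334; 873/167 1131/167 -699/167; -1107/334 -699/167 969/334]

x' = [-921/334, -291/167, 703/334]
P' = [2095/334 873/167 -1107/334; 873/167 1131/167 -699/167; -1107/334 -699/167 969/334]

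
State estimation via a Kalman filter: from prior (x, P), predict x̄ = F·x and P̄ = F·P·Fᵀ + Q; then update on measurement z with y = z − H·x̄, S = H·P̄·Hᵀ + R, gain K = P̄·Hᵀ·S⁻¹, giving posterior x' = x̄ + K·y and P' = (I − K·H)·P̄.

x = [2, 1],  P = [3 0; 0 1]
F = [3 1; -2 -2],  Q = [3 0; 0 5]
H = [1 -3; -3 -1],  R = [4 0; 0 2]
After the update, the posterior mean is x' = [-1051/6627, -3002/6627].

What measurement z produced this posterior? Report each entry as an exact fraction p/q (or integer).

x̄ = F·x = [7, -6]
P̄ = F·P·Fᵀ + Q = [31 -20; -20 21]
S = H·P̄·Hᵀ + R = [344 -190; -190 182]
K = P̄·Hᵀ·S⁻¹ = [673/6627 -3911/13254; -1924/6627 -1177/13254]
x' − x̄ = [-47440/6627, 36760/6627] = K·y
y = (KᵀK)⁻¹·Kᵀ·(x' − x̄) = [-24, 16]
z = y + H·x̄ = [-24, 16] + [25, -15] = [1, 1]

z = [1, 1]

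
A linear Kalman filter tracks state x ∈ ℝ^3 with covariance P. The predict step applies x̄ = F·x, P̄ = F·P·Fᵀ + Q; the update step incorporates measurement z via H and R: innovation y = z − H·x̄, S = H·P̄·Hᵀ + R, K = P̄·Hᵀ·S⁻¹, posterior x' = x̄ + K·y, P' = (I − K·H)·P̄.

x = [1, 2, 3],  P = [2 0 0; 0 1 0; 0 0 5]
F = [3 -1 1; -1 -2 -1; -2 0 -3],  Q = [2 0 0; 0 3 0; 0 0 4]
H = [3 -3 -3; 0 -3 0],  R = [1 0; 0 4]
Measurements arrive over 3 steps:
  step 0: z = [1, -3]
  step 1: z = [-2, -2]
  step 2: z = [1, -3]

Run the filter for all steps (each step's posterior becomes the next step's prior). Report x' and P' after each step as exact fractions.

step 0: x' = [-3257/24859, 16651/24859, -56161/49718], P' = [131408/24859 6660/24859 247167/49718; 6660/24859 10220/24859 -3518/24859; 247167/49718 -3518/24859 257307/49718]
step 1: x' = [3724255065/19574603071, 9216209294/19574603071, 7755149866/19574603071], P' = [30233012267/19574603071 2789756100/19574603071 26528656779/19574603071; 2789756100/19574603071 7698640316/19574603071 -4861939688/19574603071; 26528656779/19574603071 -4861939688/19574603071 32601423240/19574603071]
step 2: x' = [-30063462951605/567166697695526, 220506542425147/283583348847763, -327633089424600/283583348847763], P' = [437111383522940/283583348847763 40409435258598/283583348847763 767119702427685/567166697695526; 40409435258598/283583348847763 111372859414244/283583348847763 -70270297158698/283583348847763; 767119702427685/567166697695526 -70270297158698/283583348847763 942905460011967/567166697695526]

step 0: x̄ = F·x = [4, -8, -11]
step 0: P̄ = F·P·Fᵀ + Q = [26 -9 -27; -9 14 19; -27 19 57]
step 0: y = z − H·x̄ = [-68, -27]
step 0: S = H·P̄·Hᵀ + R = [1864 378; 378 130]
step 0: K = P̄·Hᵀ·S⁻¹ = [6987/49718 -4995/24859; -126/24859 -7665/24859; -4656/24859 5277/49718]
step 0: x' = x̄ + K·y = [-3257/24859, 16651/24859, -56161/49718]
step 0: P' = (I − K·H)·P̄ = [131408/24859 6660/24859 247167/49718; 6660/24859 10220/24859 -3518/24859; 247167/49718 -3518/24859 257307/49718]
step 1: x̄ = F·x = [-109005/49718, -3929/49718, 181511/49718]
step 1: P̄ = F·P·Fᵀ + Q = [4159681/49718 -2053107/49718 -2531061/24859; -2053107/49718 1270507/49718 1272226/24859; -2531061/24859 1272226/24859 6531903/49718]
step 1: y = z − H·x̄ = [760325/49718, -111223/49718]
step 1: S = H·P̄·Hᵀ + R = [281582795/49718 26406297/24859; 26406297/24859 11633435/49718]
step 1: K = P̄·Hᵀ·S⁻¹ = [2743798164/19574603071 -2092317075/19574603071; -140833584/19574603071 -5773980237/19574603071; -3632480319/19574603071 3646454766/19574603071]
step 1: x' = x̄ + K·y = [3724255065/19574603071, 9216209294/19574603071, 7755149866/19574603071]
step 1: P' = (I − K·H)·P̄ = [30233012267/19574603071 2789756100/19574603071 26528656779/19574603071; 2789756100/19574603071 7698640316/19574603071 -4861939688/19574603071; 26528656779/19574603071 -4861939688/19574603071 32601423240/19574603071]
step 2: x̄ = F·x = [9711705767/19574603071, -29911823519/19574603071, -30713959728/19574603071]
step 2: P̄ = F·P·Fᵀ + Q = [503703663551/19574603071 -223104647337/19574603071 -580023874755/19574603071; -223104647337/19574603071 197121385190/19574603071 272900964421/19574603071; -580023874755/19574603071 272900964421/19574603071 810987151860/19574603071]
step 2: y = z − H·x̄ = [-191437863971/19574603071, -148459279770/19574603071]
step 2: S = H·P̄·Hᵀ + R = [32994415165714/19574603071 6238142972532/19574603071; 6238142972532/19574603071 1852390878994/19574603071]
step 2: K = P̄·Hᵀ·S⁻¹ = [78852582302997/567166697695526 -60614152887897/567166697695526; -2079380990844/283583348847763 -83529644560683/283583348847763; -52867744900329/283583348847763 105405445738047/567166697695526]
step 2: x' = x̄ + K·y = [-30063462951605/567166697695526, 220506542425147/283583348847763, -327633089424600/283583348847763]
step 2: P' = (I − K·H)·P̄ = [437111383522940/283583348847763 40409435258598/283583348847763 767119702427685/567166697695526; 40409435258598/283583348847763 111372859414244/283583348847763 -70270297158698/283583348847763; 767119702427685/567166697695526 -70270297158698/283583348847763 942905460011967/567166697695526]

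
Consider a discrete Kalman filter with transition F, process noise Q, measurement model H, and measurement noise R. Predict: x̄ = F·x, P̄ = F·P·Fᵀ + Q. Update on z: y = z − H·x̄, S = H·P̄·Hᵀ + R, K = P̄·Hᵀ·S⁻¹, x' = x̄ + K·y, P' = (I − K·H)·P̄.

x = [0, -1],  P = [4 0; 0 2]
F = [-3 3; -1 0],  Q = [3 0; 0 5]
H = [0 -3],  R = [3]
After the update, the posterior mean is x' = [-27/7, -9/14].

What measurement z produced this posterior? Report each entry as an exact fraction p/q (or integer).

x̄ = F·x = [-3, 0]
P̄ = F·P·Fᵀ + Q = [57 12; 12 9]
S = H·P̄·Hᵀ + R = [84]
K = P̄·Hᵀ·S⁻¹ = [-3/7; -9/28]
x' − x̄ = [-6/7, -9/14] = K·y
y = (KᵀK)⁻¹·Kᵀ·(x' − x̄) = [2]
z = y + H·x̄ = [2] + [0] = [2]

z = [2]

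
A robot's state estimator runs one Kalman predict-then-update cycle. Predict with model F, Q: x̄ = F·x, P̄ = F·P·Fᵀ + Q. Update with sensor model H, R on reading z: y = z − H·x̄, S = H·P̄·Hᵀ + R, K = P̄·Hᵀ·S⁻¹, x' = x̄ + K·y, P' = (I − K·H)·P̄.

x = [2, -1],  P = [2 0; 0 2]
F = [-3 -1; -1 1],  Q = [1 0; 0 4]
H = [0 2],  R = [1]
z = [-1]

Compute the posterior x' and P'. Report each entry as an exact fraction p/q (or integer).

x' = [-125/33, -19/33]
P' = [629/33 4/33; 4/33 8/33]

x̄ = F·x = [-5, -3]
P̄ = F·P·Fᵀ + Q = [21 4; 4 8]
y = z − H·x̄ = [5]
S = H·P̄·Hᵀ + R = [33]
K = P̄·Hᵀ·S⁻¹ = [8/33; 16/33]
x' = x̄ + K·y = [-125/33, -19/33]
P' = (I − K·H)·P̄ = [629/33 4/33; 4/33 8/33]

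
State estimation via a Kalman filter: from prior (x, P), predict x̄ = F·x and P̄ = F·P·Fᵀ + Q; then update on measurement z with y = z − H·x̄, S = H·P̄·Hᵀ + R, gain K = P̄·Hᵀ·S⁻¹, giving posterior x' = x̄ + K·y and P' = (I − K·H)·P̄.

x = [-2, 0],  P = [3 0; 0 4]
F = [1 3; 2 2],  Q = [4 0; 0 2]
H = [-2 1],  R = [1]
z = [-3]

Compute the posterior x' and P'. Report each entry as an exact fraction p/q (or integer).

x' = [2/83, -242/83]
P' = [433/83 810/83; 810/83 1590/83]

x̄ = F·x = [-2, -4]
P̄ = F·P·Fᵀ + Q = [43 30; 30 30]
y = z − H·x̄ = [-3]
S = H·P̄·Hᵀ + R = [83]
K = P̄·Hᵀ·S⁻¹ = [-56/83; -30/83]
x' = x̄ + K·y = [2/83, -242/83]
P' = (I − K·H)·P̄ = [433/83 810/83; 810/83 1590/83]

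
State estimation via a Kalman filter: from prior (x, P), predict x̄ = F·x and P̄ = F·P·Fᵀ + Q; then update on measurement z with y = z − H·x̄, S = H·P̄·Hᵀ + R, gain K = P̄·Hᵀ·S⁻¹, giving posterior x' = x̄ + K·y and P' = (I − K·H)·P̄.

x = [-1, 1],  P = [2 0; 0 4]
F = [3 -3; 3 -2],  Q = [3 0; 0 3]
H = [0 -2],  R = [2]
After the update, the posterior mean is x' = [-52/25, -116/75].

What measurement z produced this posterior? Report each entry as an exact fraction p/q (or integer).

x̄ = F·x = [-6, -5]
P̄ = F·P·Fᵀ + Q = [57 42; 42 37]
S = H·P̄·Hᵀ + R = [150]
K = P̄·Hᵀ·S⁻¹ = [-14/25; -37/75]
x' − x̄ = [98/25, 259/75] = K·y
y = (KᵀK)⁻¹·Kᵀ·(x' − x̄) = [-7]
z = y + H·x̄ = [-7] + [10] = [3]

z = [3]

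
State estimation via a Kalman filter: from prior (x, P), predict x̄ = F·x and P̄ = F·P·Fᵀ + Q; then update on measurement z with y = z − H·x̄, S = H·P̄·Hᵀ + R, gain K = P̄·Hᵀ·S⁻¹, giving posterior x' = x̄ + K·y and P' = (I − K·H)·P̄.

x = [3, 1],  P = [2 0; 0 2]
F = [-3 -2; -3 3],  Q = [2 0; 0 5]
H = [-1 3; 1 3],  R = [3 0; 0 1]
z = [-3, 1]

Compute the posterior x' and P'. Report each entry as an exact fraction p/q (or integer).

x̄ = F·x = [-11, -6]
P̄ = F·P·Fᵀ + Q = [28 6; 6 41]
y = z − H·x̄ = [4, 30]
S = H·P̄·Hᵀ + R = [364 341; 341 434]
K = P̄·Hᵀ·S⁻¹ = [-646/1345 20154/41695; 219/1345 7059/41695]
x' = x̄ + K·y = [65871/41695, -11244/41695]
P' = (I − K·H)·P̄ = [40116/41695 -6654/41695; -6654/41695 4571/41695]

x' = [65871/41695, -11244/41695]
P' = [40116/41695 -6654/41695; -6654/41695 4571/41695]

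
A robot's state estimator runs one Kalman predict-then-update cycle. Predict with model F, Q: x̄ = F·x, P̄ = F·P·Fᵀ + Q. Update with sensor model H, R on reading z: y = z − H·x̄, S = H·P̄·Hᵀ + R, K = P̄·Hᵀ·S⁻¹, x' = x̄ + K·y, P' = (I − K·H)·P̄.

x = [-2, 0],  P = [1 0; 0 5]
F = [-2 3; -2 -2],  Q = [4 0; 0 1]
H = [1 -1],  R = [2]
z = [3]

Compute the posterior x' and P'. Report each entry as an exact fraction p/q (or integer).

x̄ = F·x = [4, 4]
P̄ = F·P·Fᵀ + Q = [53 -26; -26 25]
y = z − H·x̄ = [3]
S = H·P̄·Hᵀ + R = [132]
K = P̄·Hᵀ·S⁻¹ = [79/132; -17/44]
x' = x̄ + K·y = [255/44, 125/44]
P' = (I − K·H)·P̄ = [755/132 199/44; 199/44 233/44]

x' = [255/44, 125/44]
P' = [755/132 199/44; 199/44 233/44]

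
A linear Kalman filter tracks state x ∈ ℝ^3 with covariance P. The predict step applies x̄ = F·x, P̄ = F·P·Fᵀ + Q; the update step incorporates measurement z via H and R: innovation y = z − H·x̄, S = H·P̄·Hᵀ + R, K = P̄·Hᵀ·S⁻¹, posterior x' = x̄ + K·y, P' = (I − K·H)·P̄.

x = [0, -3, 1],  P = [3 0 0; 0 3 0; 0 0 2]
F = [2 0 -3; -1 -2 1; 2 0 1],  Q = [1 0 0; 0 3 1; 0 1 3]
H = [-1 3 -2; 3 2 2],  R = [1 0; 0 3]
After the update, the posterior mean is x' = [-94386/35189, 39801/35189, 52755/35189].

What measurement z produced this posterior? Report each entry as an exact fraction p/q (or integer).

x̄ = F·x = [-3, 7, 1]
P̄ = F·P·Fᵀ + Q = [31 -12 6; -12 20 -3; 6 -3 17]
S = H·P̄·Hᵀ + R = [412 -179; -179 334]
K = P̄·Hᵀ·S⁻¹ = [-11887/105567 19231/105567; 25694/105567 13138/105567; -8132/105567 10181/105567]
x' − x̄ = [11181/35189, -206522/35189, 17566/35189] = K·y
y = (KᵀK)⁻¹·Kᵀ·(x' − x̄) = [-19, -10]
z = y + H·x̄ = [-19, -10] + [22, 7] = [3, -3]

z = [3, -3]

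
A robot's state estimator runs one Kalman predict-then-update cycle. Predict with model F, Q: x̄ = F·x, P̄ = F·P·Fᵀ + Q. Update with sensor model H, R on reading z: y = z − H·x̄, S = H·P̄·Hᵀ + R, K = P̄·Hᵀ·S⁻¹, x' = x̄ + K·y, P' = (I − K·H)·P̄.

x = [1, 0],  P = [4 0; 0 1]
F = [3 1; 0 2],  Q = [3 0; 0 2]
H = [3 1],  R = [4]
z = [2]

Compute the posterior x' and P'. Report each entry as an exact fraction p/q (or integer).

x̄ = F·x = [3, 0]
P̄ = F·P·Fᵀ + Q = [40 2; 2 6]
y = z − H·x̄ = [-7]
S = H·P̄·Hᵀ + R = [382]
K = P̄·Hᵀ·S⁻¹ = [61/191; 6/191]
x' = x̄ + K·y = [146/191, -42/191]
P' = (I − K·H)·P̄ = [198/191 -350/191; -350/191 1074/191]

x' = [146/191, -42/191]
P' = [198/191 -350/191; -350/191 1074/191]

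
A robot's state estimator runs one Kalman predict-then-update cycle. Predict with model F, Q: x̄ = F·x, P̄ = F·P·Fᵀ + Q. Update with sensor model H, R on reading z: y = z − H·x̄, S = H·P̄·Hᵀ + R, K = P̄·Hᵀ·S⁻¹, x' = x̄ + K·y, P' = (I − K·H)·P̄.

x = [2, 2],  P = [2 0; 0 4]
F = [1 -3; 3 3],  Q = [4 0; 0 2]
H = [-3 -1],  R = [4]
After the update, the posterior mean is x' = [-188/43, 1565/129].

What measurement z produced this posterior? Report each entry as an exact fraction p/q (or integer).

x̄ = F·x = [-4, 12]
P̄ = F·P·Fᵀ + Q = [42 -30; -30 56]
S = H·P̄·Hᵀ + R = [258]
K = P̄·Hᵀ·S⁻¹ = [-16/43; 17/129]
x' − x̄ = [-16/43, 17/129] = K·y
y = (KᵀK)⁻¹·Kᵀ·(x' − x̄) = [1]
z = y + H·x̄ = [1] + [0] = [1]

z = [1]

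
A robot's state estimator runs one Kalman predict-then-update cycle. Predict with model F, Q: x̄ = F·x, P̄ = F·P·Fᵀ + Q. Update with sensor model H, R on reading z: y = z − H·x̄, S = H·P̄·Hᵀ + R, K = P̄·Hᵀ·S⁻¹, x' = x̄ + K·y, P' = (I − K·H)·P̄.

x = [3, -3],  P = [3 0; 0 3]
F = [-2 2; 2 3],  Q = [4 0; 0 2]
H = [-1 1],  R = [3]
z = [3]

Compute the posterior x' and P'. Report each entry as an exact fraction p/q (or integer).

x̄ = F·x = [-12, -3]
P̄ = F·P·Fᵀ + Q = [28 6; 6 41]
y = z − H·x̄ = [-6]
S = H·P̄·Hᵀ + R = [60]
K = P̄·Hᵀ·S⁻¹ = [-11/30; 7/12]
x' = x̄ + K·y = [-49/5, -13/2]
P' = (I − K·H)·P̄ = [299/15 113/6; 113/6 247/12]

x' = [-49/5, -13/2]
P' = [299/15 113/6; 113/6 247/12]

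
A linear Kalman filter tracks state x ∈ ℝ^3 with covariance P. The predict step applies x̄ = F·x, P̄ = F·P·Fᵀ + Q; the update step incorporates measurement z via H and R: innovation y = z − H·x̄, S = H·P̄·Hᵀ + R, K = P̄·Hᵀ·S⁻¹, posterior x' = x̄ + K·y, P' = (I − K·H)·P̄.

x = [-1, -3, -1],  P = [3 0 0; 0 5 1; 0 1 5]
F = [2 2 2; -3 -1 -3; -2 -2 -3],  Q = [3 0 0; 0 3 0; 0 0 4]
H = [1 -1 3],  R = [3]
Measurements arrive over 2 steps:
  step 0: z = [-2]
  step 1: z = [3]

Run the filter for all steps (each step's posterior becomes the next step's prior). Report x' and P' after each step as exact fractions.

step 0: x̄ = F·x = [-10, 9, 11]
step 0: P̄ = F·P·Fᵀ + Q = [63 -66 -72; -66 86 82; -72 82 93]
step 0: y = z − H·x̄ = [-16]
step 0: S = H·P̄·Hᵀ + R = [197]
step 0: K = P̄·Hᵀ·S⁻¹ = [-87/197; 94/197; 125/197]
step 0: x' = x̄ + K·y = [-578/197, 269/197, 167/197]
step 0: P' = (I − K·H)·P̄ = [4842/197 -4824/197 -3309/197; -4824/197 8106/197 4404/197; -3309/197 4404/197 2696/197]
step 1: x̄ = F·x = [-284/197, 964/197, 117/197]
step 1: P̄ = F·P·Fᵀ + Q = [33335/197 -18372/197 -40326/197; -18372/197 14457/197 20937/197; -40326/197 20937/197 51392/197]
step 1: y = z − H·x̄ = [1488/197]
step 1: S = H·P̄·Hᵀ + R = [180077/197]
step 1: K = P̄·Hᵀ·S⁻¹ = [-69271/180077; 29982/180077; 92913/180077]
step 1: x' = x̄ + K·y = [-782828/180077, 1107652/180077, 808749/180077]
step 1: P' = (I − K·H)·P̄ = [6113682/180077 -6251226/180077 -4190907/180077; -6251226/180077 8652045/180077 4997739/180077; -4190907/180077 4997739/180077 3155795/180077]

step 0: x' = [-578/197, 269/197, 167/197], P' = [4842/197 -4824/197 -3309/197; -4824/197 8106/197 4404/197; -3309/197 4404/197 2696/197]
step 1: x' = [-782828/180077, 1107652/180077, 808749/180077], P' = [6113682/180077 -6251226/180077 -4190907/180077; -6251226/180077 8652045/180077 4997739/180077; -4190907/180077 4997739/180077 3155795/180077]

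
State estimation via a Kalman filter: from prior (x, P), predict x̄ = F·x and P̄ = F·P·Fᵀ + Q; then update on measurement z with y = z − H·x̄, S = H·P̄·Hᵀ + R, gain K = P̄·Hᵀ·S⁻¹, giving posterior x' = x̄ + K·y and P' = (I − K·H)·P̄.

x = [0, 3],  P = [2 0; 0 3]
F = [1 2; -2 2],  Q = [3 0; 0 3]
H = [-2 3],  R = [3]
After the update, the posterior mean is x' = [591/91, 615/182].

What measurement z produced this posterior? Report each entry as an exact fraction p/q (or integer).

z = [-3]

x̄ = F·x = [6, 6]
P̄ = F·P·Fᵀ + Q = [17 8; 8 23]
S = H·P̄·Hᵀ + R = [182]
K = P̄·Hᵀ·S⁻¹ = [-5/91; 53/182]
x' − x̄ = [45/91, -477/182] = K·y
y = (KᵀK)⁻¹·Kᵀ·(x' − x̄) = [-9]
z = y + H·x̄ = [-9] + [6] = [-3]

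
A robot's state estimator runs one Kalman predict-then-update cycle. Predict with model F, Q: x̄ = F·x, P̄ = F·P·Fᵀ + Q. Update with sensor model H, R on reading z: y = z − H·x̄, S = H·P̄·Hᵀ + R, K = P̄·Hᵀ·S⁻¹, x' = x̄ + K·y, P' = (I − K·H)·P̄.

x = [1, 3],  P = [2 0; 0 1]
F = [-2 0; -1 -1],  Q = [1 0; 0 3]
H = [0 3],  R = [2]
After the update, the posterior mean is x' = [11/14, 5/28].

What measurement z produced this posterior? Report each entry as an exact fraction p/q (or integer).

z = [1]

x̄ = F·x = [-2, -4]
P̄ = F·P·Fᵀ + Q = [9 4; 4 6]
S = H·P̄·Hᵀ + R = [56]
K = P̄·Hᵀ·S⁻¹ = [3/14; 9/28]
x' − x̄ = [39/14, 117/28] = K·y
y = (KᵀK)⁻¹·Kᵀ·(x' − x̄) = [13]
z = y + H·x̄ = [13] + [-12] = [1]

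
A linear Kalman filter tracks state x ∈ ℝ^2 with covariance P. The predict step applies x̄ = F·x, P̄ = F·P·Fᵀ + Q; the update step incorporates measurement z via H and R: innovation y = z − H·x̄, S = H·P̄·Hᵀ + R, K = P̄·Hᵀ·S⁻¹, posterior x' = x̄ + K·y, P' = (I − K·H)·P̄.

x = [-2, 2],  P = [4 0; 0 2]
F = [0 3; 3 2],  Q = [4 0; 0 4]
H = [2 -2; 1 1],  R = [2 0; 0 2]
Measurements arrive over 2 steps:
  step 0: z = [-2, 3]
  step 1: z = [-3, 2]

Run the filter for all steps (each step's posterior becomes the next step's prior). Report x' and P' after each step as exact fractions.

step 0: x̄ = F·x = [6, -2]
step 0: P̄ = F·P·Fᵀ + Q = [22 12; 12 48]
step 0: y = z − H·x̄ = [-18, -1]
step 0: S = H·P̄·Hᵀ + R = [186 -52; -52 96]
step 0: K = P̄·Hᵀ·S⁻¹ = [461/1894 1841/3788; -237/947 927/1894]
step 0: x' = x̄ + K·y = [4291/3788, 3817/1894]
step 0: P' = (I − K·H)·P̄ = [1151/1894 345/947; 345/947 582/947]
step 1: x̄ = F·x = [11451/1894, 28141/3788]
step 1: P̄ = F·P·Fᵀ + Q = [9026/947 6597/947; 6597/947 30871/1894]
step 1: y = z − H·x̄ = [-443/1894, -43467/3788]
step 1: S = H·P̄·Hᵀ + R = [46964/947 -12819/947; -12819/947 79099/1894]
step 1: K = P̄·Hᵀ·S⁻¹ = [414364/1787831 840542/1787831; -440002/1787831 853361/1787831]
step 1: x' = x̄ + K·y = [1067038/1787831, 3592437/1787831]
step 1: P' = (I − K·H)·P̄ = [1047724/1787831 633360/1787831; 633360/1787831 1073362/1787831]

step 0: x' = [4291/3788, 3817/1894], P' = [1151/1894 345/947; 345/947 582/947]
step 1: x' = [1067038/1787831, 3592437/1787831], P' = [1047724/1787831 633360/1787831; 633360/1787831 1073362/1787831]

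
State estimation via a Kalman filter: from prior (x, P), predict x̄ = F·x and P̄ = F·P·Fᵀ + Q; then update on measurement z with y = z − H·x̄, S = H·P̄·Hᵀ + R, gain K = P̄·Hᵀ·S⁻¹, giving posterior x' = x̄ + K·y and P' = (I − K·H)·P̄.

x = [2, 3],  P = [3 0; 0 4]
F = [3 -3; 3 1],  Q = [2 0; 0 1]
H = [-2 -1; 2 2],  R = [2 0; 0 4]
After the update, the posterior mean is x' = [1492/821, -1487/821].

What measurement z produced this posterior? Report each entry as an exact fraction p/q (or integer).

z = [-3, -2]

x̄ = F·x = [-3, 9]
P̄ = F·P·Fᵀ + Q = [65 15; 15 32]
S = H·P̄·Hᵀ + R = [354 -414; -414 512]
K = P̄·Hᵀ·S⁻¹ = [-2000/2463 -565/1642; 1793/2463 634/821]
x' − x̄ = [3955/821, -8876/821] = K·y
y = (KᵀK)⁻¹·Kᵀ·(x' − x̄) = [0, -14]
z = y + H·x̄ = [0, -14] + [-3, 12] = [-3, -2]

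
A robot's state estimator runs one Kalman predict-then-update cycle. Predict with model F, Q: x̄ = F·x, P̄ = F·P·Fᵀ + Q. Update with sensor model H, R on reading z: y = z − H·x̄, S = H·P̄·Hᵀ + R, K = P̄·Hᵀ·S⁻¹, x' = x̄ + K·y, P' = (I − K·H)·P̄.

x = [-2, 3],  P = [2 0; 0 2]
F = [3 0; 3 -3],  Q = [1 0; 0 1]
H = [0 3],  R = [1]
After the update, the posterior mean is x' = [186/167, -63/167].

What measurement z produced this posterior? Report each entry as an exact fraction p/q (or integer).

x̄ = F·x = [-6, -15]
P̄ = F·P·Fᵀ + Q = [19 18; 18 37]
S = H·P̄·Hᵀ + R = [334]
K = P̄·Hᵀ·S⁻¹ = [27/167; 111/334]
x' − x̄ = [1188/167, 2442/167] = K·y
y = (KᵀK)⁻¹·Kᵀ·(x' − x̄) = [44]
z = y + H·x̄ = [44] + [-45] = [-1]

z = [-1]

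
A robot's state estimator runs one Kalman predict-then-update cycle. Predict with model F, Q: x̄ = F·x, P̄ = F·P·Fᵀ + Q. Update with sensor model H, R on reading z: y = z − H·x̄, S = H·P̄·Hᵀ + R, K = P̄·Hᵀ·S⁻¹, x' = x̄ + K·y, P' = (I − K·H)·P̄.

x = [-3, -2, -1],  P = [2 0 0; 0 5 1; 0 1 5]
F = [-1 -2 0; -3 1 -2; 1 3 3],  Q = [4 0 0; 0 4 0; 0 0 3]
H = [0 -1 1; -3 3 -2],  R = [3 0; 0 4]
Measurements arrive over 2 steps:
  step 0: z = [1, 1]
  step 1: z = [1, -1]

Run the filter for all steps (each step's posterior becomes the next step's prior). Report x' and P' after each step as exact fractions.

step 0: x̄ = F·x = [7, 9, -12]
step 0: P̄ = F·P·Fᵀ + Q = [26 0 -38; 0 43 -24; -38 -24 113]
step 0: y = z − H·x̄ = [22, -29]
step 0: S = H·P̄·Hᵀ + R = [207 -361; -361 909]
step 0: K = P̄·Hᵀ·S⁻¹ = [-17632/28921 -7066/28921; 1497/28921 6226/28921; 58109/57842 11369/57842]
step 0: x' = x̄ + K·y = [19457/28921, 112669/28921, 254593/57842]
step 0: P' = (I − K·H)·P̄ = [67798/28921 69338/28921 16442/28921; 69338/28921 241900/28921 246391/28921; 16442/28921 246391/28921 667109/57842]
step 1: x̄ = F·x = [-244795/28921, -200295/28921, 1478707/57842]
step 1: P̄ = F·P·Fᵀ + Q = [1428434/28921 1084732/28921 -3393560/28921; 1084732/28921 1097696/28921 -2953760/28921; -3393560/28921 -2953760/28921 20566739/57842]
step 1: y = z − H·x̄ = [-1821455/57842, 1316286/28921]
step 1: S = H·P̄·Hᵀ + R = [34750697/57842 -25193751/28921; -25193751/28921 39181556/28921]
step 1: K = P̄·Hᵀ·S⁻¹ = [-1052898078/1592894465 -443007653/1592894465; -308769644/1592894465 43207606/1592894465; 1166580153/1592894465 -32373647/1592894465]
step 1: x' = x̄ + K·y = [-489406928/1592894465, 657991631/1592894465, 2512447468/1592894465]
step 1: P' = (I − K·H)·P̄ = [3807538656/1592894465 3333196888/1592894465 174502654/1592894465; 3333196888/1592894465 8319803224/1592894465 7393494292/1592894465; 174502654/1592894465 7393494292/1592894465 10893234751/1592894465]

step 0: x' = [19457/28921, 112669/28921, 254593/57842], P' = [67798/28921 69338/28921 16442/28921; 69338/28921 241900/28921 246391/28921; 16442/28921 246391/28921 667109/57842]
step 1: x' = [-489406928/1592894465, 657991631/1592894465, 2512447468/1592894465], P' = [3807538656/1592894465 3333196888/1592894465 174502654/1592894465; 3333196888/1592894465 8319803224/1592894465 7393494292/1592894465; 174502654/1592894465 7393494292/1592894465 10893234751/1592894465]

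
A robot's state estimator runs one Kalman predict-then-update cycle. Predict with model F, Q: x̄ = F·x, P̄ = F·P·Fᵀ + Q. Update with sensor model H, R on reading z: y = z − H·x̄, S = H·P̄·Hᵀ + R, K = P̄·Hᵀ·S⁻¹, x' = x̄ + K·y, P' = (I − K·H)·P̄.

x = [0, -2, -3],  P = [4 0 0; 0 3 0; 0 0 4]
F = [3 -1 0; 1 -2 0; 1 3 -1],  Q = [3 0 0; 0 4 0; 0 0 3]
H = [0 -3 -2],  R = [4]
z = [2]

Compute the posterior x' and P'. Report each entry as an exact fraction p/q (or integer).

x' = [-6/7, 52/21, -97/21]
P' = [144/7 46/7 -64/7; 46/7 292/21 -430/21; -64/7 -430/21 1307/42]

x̄ = F·x = [2, 4, -3]
P̄ = F·P·Fᵀ + Q = [42 18 3; 18 20 -14; 3 -14 38]
y = z − H·x̄ = [8]
S = H·P̄·Hᵀ + R = [168]
K = P̄·Hᵀ·S⁻¹ = [-5/14; -4/21; -17/84]
x' = x̄ + K·y = [-6/7, 52/21, -97/21]
P' = (I − K·H)·P̄ = [144/7 46/7 -64/7; 46/7 292/21 -430/21; -64/7 -430/21 1307/42]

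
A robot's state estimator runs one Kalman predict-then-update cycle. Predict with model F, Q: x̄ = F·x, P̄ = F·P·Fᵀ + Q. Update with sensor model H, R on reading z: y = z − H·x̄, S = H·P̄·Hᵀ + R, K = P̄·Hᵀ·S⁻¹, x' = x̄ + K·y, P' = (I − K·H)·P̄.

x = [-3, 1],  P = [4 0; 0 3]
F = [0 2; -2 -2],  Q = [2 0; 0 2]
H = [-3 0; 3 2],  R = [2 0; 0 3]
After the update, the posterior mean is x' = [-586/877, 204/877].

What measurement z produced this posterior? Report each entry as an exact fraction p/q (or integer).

x̄ = F·x = [2, 4]
P̄ = F·P·Fᵀ + Q = [14 -12; -12 30]
S = H·P̄·Hᵀ + R = [128 -54; -54 105]
K = P̄·Hᵀ·S⁻¹ = [-573/1754 3/877; 423/877 418/877]
x' − x̄ = [-2340/877, -3304/877] = K·y
y = (KᵀK)⁻¹·Kᵀ·(x' − x̄) = [8, -16]
z = y + H·x̄ = [8, -16] + [-6, 14] = [2, -2]

z = [2, -2]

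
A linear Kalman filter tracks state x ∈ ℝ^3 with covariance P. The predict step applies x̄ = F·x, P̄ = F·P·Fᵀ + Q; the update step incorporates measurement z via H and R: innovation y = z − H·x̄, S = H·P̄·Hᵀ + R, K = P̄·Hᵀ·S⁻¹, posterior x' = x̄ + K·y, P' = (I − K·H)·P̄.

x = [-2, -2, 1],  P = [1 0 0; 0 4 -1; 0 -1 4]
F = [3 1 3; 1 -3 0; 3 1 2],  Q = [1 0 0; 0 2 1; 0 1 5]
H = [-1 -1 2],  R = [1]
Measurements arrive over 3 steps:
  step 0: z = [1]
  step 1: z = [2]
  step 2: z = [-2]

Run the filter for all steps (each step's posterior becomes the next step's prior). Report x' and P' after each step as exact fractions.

step 0: x̄ = F·x = [-5, 4, -6]
step 0: P̄ = F·P·Fᵀ + Q = [44 0 32; 0 39 -2; 32 -2 30]
step 0: y = z − H·x̄ = [12]
step 0: S = H·P̄·Hᵀ + R = [84]
step 0: K = P̄·Hᵀ·S⁻¹ = [5/21; -43/84; 5/14]
step 0: x' = x̄ + K·y = [-15/7, -15/7, -12/7]
step 0: P' = (I − K·H)·P̄ = [824/21 215/21 174/7; 215/21 1427/84 187/14; 174/7 187/14 135/7]
step 1: x̄ = F·x = [-96/7, 30/7, -12]
step 1: P̄ = F·P·Fᵀ + Q = [95231/84 -5107/84 11843/12; -5107/84 11147/84 -535/12; 11843/12 -535/12 10385/12]
step 1: y = z − H·x̄ = [116/7]
step 1: S = H·P̄·Hᵀ + R = [5867/7]
step 1: K = P̄·Hᵀ·S⁻¹ = [12613/11734; -2255/11734; 11039/11734]
step 1: x' = x̄ + K·y = [24046/5867, 6460/5867, 21062/5867]
step 1: P' = (I − K·H)·P̄ = [5818355/35202 1977292/17601 4905389/35202; 1977292/17601 3581741/35202 1882390/17601; 4905389/35202 1882390/17601 4351643/35202]
step 2: x̄ = F·x = [141784/5867, 4666/5867, 120722/5867]
step 2: P̄ = F·P·Fᵀ + Q = [229760111/35202 -44093683/35202 66063011/11734; -44093683/35202 7198462/17601 -6278255/5867; 66063011/11734 -6278255/5867 28530135/5867]
step 2: y = z − H·x̄ = [-106728/5867]
step 2: S = H·P̄·Hᵀ + R = [198650099/35202]
step 2: K = P̄·Hᵀ·S⁻¹ = [210711638/198650099; -45642301/198650099; 181842117/198650099]
step 2: x' = x̄ + K·y = [967542856/198650099, 988275586/198650099, 779579306/198650099]
step 2: P' = (I − K·H)·P̄ = [70591125945/397300198 48755724821/397300198 59884137021/397300198; 48755724821/397300198 44129920875/397300198 46397180547/397300198; 59884137021/397300198 46397180547/397300198 53322500901/397300198]

step 0: x' = [-15/7, -15/7, -12/7], P' = [824/21 215/21 174/7; 215/21 1427/84 187/14; 174/7 187/14 135/7]
step 1: x' = [24046/5867, 6460/5867, 21062/5867], P' = [5818355/35202 1977292/17601 4905389/35202; 1977292/17601 3581741/35202 1882390/17601; 4905389/35202 1882390/17601 4351643/35202]
step 2: x' = [967542856/198650099, 988275586/198650099, 779579306/198650099], P' = [70591125945/397300198 48755724821/397300198 59884137021/397300198; 48755724821/397300198 44129920875/397300198 46397180547/397300198; 59884137021/397300198 46397180547/397300198 53322500901/397300198]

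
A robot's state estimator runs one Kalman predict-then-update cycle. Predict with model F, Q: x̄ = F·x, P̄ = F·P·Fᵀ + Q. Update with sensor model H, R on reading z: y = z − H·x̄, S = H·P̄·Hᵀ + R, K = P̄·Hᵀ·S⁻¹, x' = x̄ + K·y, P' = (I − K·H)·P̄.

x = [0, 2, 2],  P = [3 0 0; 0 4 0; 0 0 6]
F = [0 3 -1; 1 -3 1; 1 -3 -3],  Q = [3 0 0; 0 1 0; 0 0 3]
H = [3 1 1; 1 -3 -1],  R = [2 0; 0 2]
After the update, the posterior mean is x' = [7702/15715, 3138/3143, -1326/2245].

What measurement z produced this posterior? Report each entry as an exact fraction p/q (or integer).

z = [2, -2]

x̄ = F·x = [4, -4, -12]
P̄ = F·P·Fᵀ + Q = [45 -42 -18; -42 46 21; -18 21 96]
S = H·P̄·Hᵀ + R = [231 189; 189 971]
K = P̄·Hᵀ·S⁻¹ = [3092/15715 351/2245; -965/9429 -84/449; 2253/4490 -1257/4490]
x' − x̄ = [-55158/15715, 15710/3143, 25614/2245] = K·y
y = (KᵀK)⁻¹·Kᵀ·(x' − x̄) = [6, -30]
z = y + H·x̄ = [6, -30] + [-4, 28] = [2, -2]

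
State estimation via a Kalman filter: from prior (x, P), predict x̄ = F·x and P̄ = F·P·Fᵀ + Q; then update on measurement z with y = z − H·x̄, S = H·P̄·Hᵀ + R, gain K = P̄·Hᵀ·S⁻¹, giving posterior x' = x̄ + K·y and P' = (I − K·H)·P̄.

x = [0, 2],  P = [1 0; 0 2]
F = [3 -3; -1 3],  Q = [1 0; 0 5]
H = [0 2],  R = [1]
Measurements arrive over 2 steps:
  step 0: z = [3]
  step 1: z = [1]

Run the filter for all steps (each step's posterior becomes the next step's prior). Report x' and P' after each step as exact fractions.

step 0: x̄ = F·x = [-6, 6]
step 0: P̄ = F·P·Fᵀ + Q = [28 -21; -21 24]
step 0: y = z − H·x̄ = [-9]
step 0: S = H·P̄·Hᵀ + R = [97]
step 0: K = P̄·Hᵀ·S⁻¹ = [-42/97; 48/97]
step 0: x' = x̄ + K·y = [-204/97, 150/97]
step 0: P' = (I − K·H)·P̄ = [952/97 -21/97; -21/97 24/97]
step 1: x̄ = F·x = [-1062/97, 654/97]
step 1: P̄ = F·P·Fᵀ + Q = [9259/97 -3324/97; -3324/97 1779/97]
step 1: y = z − H·x̄ = [-1211/97]
step 1: S = H·P̄·Hᵀ + R = [7213/97]
step 1: K = P̄·Hᵀ·S⁻¹ = [-6648/7213; 3558/7213]
step 1: x' = x̄ + K·y = [4026/7213, 4212/7213]
step 1: P' = (I − K·H)·P̄ = [232879/7213 -3324/7213; -3324/7213 1779/7213]

step 0: x' = [-204/97, 150/97], P' = [952/97 -21/97; -21/97 24/97]
step 1: x' = [4026/7213, 4212/7213], P' = [232879/7213 -3324/7213; -3324/7213 1779/7213]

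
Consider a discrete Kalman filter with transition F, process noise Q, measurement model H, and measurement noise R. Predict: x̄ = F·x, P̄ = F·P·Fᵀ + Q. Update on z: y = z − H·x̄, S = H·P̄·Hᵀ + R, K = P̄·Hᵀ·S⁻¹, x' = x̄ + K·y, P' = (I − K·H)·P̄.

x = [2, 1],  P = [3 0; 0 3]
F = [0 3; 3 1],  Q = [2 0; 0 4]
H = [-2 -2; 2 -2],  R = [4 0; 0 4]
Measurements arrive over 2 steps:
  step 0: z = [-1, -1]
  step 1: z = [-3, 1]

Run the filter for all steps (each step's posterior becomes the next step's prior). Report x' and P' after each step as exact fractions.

step 0: x' = [30/1249, 2203/3747], P' = [613/1249 3/1249; 3/1249 1844/3747]
step 1: x' = [997198/945053, 472260/945053], P' = [437216/945053 5613/945053; 5613/945053 446563/945053]

step 0: x̄ = F·x = [3, 7]
step 0: P̄ = F·P·Fᵀ + Q = [29 9; 9 34]
step 0: y = z − H·x̄ = [19, 7]
step 0: S = H·P̄·Hᵀ + R = [328 20; 20 184]
step 0: K = P̄·Hᵀ·S⁻¹ = [-308/1249 305/1249; -1853/7494 -1835/7494]
step 0: x' = x̄ + K·y = [30/1249, 2203/3747]
step 0: P' = (I − K·H)·P̄ = [613/1249 3/1249; 3/1249 1844/3747]
step 1: x̄ = F·x = [2203/1249, 2473/3747]
step 1: P̄ = F·P·Fᵀ + Q = [8030/1249 1871/1249; 1871/1249 33437/3747]
step 1: y = z − H·x̄ = [6923/3747, -4525/3747]
step 1: S = H·P̄·Hᵀ + R = [290000/3747 37388/3747; 37388/3747 200192/3747]
step 1: K = P̄·Hᵀ·S⁻¹ = [-442829/1890106 431603/1890106; -226088/945053 -220475/945053]
step 1: x' = x̄ + K·y = [997198/945053, 472260/945053]
step 1: P' = (I − K·H)·P̄ = [437216/945053 5613/945053; 5613/945053 446563/945053]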